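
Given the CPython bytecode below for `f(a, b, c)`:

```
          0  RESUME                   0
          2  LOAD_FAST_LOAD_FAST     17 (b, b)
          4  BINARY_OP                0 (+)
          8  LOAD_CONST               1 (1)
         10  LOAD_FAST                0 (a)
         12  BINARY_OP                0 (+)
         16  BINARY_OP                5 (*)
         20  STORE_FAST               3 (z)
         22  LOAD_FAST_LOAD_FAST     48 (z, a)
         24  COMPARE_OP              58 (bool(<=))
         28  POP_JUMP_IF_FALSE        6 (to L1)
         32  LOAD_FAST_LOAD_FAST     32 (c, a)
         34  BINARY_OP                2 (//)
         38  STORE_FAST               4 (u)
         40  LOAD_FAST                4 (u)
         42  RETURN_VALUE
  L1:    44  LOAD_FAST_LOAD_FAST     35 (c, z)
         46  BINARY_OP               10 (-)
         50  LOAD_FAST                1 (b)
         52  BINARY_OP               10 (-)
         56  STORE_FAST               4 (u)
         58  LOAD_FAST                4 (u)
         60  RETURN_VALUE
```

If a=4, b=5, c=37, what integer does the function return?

LOAD_FAST_LOAD_FAST b,b → push 5,5. Stack: [5, 5]
BINARY_OP + → 5 + 5 = 10. Stack: [10]
LOAD_CONST → push 1. Stack: [10, 1]
LOAD_FAST a → push 4. Stack: [10, 1, 4]
BINARY_OP + → 1 + 4 = 5. Stack: [10, 5]
BINARY_OP * → 10 * 5 = 50. Stack: [50]
STORE_FAST z → z=50. Stack: []
LOAD_FAST_LOAD_FAST z,a → push 50,4. Stack: [50, 4]
COMPARE_OP bool(<=) → 50 vs 4 = False. Stack: [False]
POP_JUMP_IF_FALSE → pop False; jump. Stack: []
LOAD_FAST_LOAD_FAST c,z → push 37,50. Stack: [37, 50]
BINARY_OP - → 37 - 50 = -13. Stack: [-13]
LOAD_FAST b → push 5. Stack: [-13, 5]
BINARY_OP - → -13 - 5 = -18. Stack: [-18]
STORE_FAST u → u=-18. Stack: []
LOAD_FAST u → push -18. Stack: [-18]
RETURN_VALUE → return -18.

-18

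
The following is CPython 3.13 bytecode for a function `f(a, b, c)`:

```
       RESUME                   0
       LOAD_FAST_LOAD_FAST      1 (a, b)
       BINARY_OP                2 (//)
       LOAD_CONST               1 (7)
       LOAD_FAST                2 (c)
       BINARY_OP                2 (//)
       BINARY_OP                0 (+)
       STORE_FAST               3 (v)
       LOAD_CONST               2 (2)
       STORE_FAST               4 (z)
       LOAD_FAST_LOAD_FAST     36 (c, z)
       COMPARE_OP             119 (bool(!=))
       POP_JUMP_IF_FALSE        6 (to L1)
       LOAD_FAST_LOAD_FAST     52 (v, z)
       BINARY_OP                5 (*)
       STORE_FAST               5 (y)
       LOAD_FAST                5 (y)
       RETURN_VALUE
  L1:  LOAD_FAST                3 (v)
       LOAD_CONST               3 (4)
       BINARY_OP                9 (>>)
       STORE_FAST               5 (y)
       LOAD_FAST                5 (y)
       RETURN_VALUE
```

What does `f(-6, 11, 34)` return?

-2

LOAD_FAST_LOAD_FAST a,b → push -6,11. Stack: [-6, 11]
BINARY_OP // → -6 // 11 = -1. Stack: [-1]
LOAD_CONST → push 7. Stack: [-1, 7]
LOAD_FAST c → push 34. Stack: [-1, 7, 34]
BINARY_OP // → 7 // 34 = 0. Stack: [-1, 0]
BINARY_OP + → -1 + 0 = -1. Stack: [-1]
STORE_FAST v → v=-1. Stack: []
LOAD_CONST → push 2. Stack: [2]
STORE_FAST z → z=2. Stack: []
LOAD_FAST_LOAD_FAST c,z → push 34,2. Stack: [34, 2]
COMPARE_OP bool(!=) → 34 vs 2 = True. Stack: [True]
POP_JUMP_IF_FALSE → pop True; no jump. Stack: []
LOAD_FAST_LOAD_FAST v,z → push -1,2. Stack: [-1, 2]
BINARY_OP * → -1 * 2 = -2. Stack: [-2]
STORE_FAST y → y=-2. Stack: []
LOAD_FAST y → push -2. Stack: [-2]
RETURN_VALUE → return -2.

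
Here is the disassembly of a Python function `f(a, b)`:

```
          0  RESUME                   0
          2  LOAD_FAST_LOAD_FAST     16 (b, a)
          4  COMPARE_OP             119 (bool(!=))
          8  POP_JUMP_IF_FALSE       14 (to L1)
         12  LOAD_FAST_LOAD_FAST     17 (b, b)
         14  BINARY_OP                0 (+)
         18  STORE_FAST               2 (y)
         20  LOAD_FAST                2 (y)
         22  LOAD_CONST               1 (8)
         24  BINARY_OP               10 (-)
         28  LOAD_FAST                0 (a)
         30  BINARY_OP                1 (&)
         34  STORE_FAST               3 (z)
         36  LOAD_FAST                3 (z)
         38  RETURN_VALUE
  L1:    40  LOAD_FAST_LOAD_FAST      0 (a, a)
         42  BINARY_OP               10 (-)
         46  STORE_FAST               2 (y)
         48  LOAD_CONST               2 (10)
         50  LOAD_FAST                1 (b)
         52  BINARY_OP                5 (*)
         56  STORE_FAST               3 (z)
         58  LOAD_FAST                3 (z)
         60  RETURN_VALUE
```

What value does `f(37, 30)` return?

LOAD_FAST_LOAD_FAST b,a → push 30,37. Stack: [30, 37]
COMPARE_OP bool(!=) → 30 vs 37 = True. Stack: [True]
POP_JUMP_IF_FALSE → pop True; no jump. Stack: []
LOAD_FAST_LOAD_FAST b,b → push 30,30. Stack: [30, 30]
BINARY_OP + → 30 + 30 = 60. Stack: [60]
STORE_FAST y → y=60. Stack: []
LOAD_FAST y → push 60. Stack: [60]
LOAD_CONST → push 8. Stack: [60, 8]
BINARY_OP - → 60 - 8 = 52. Stack: [52]
LOAD_FAST a → push 37. Stack: [52, 37]
BINARY_OP & → 52 & 37 = 36. Stack: [36]
STORE_FAST z → z=36. Stack: []
LOAD_FAST z → push 36. Stack: [36]
RETURN_VALUE → return 36.

36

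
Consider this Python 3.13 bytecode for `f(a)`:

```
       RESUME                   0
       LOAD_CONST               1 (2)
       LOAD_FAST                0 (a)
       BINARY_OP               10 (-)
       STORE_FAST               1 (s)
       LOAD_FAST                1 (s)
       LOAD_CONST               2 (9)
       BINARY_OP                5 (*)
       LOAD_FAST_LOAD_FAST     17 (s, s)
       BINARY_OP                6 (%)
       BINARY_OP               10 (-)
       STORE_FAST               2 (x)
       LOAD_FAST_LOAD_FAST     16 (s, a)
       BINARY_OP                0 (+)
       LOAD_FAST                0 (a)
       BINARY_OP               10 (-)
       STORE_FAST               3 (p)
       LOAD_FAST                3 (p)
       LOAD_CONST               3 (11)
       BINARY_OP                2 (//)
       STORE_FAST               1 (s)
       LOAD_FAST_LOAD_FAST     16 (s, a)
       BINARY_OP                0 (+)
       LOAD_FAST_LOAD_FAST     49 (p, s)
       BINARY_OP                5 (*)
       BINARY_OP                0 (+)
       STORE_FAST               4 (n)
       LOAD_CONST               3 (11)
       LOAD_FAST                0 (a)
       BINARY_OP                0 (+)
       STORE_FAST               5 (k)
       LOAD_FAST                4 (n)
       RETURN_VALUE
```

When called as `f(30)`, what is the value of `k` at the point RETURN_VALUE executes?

41

LOAD_CONST → push 2. Stack: [2]
LOAD_FAST a → push 30. Stack: [2, 30]
BINARY_OP - → 2 - 30 = -28. Stack: [-28]
STORE_FAST s → s=-28. Stack: []
LOAD_FAST s → push -28. Stack: [-28]
LOAD_CONST → push 9. Stack: [-28, 9]
BINARY_OP * → -28 * 9 = -252. Stack: [-252]
LOAD_FAST_LOAD_FAST s,s → push -28,-28. Stack: [-252, -28, -28]
BINARY_OP % → -28 % -28 = 0. Stack: [-252, 0]
BINARY_OP - → -252 - 0 = -252. Stack: [-252]
STORE_FAST x → x=-252. Stack: []
LOAD_FAST_LOAD_FAST s,a → push -28,30. Stack: [-28, 30]
BINARY_OP + → -28 + 30 = 2. Stack: [2]
LOAD_FAST a → push 30. Stack: [2, 30]
BINARY_OP - → 2 - 30 = -28. Stack: [-28]
STORE_FAST p → p=-28. Stack: []
LOAD_FAST p → push -28. Stack: [-28]
LOAD_CONST → push 11. Stack: [-28, 11]
BINARY_OP // → -28 // 11 = -3. Stack: [-3]
STORE_FAST s → s=-3. Stack: []
LOAD_FAST_LOAD_FAST s,a → push -3,30. Stack: [-3, 30]
BINARY_OP + → -3 + 30 = 27. Stack: [27]
LOAD_FAST_LOAD_FAST p,s → push -28,-3. Stack: [27, -28, -3]
BINARY_OP * → -28 * -3 = 84. Stack: [27, 84]
BINARY_OP + → 27 + 84 = 111. Stack: [111]
STORE_FAST n → n=111. Stack: []
LOAD_CONST → push 11. Stack: [11]
LOAD_FAST a → push 30. Stack: [11, 30]
BINARY_OP + → 11 + 30 = 41. Stack: [41]
STORE_FAST k → k=41. Stack: []
LOAD_FAST n → push 111. Stack: [111]
RETURN_VALUE → return 111.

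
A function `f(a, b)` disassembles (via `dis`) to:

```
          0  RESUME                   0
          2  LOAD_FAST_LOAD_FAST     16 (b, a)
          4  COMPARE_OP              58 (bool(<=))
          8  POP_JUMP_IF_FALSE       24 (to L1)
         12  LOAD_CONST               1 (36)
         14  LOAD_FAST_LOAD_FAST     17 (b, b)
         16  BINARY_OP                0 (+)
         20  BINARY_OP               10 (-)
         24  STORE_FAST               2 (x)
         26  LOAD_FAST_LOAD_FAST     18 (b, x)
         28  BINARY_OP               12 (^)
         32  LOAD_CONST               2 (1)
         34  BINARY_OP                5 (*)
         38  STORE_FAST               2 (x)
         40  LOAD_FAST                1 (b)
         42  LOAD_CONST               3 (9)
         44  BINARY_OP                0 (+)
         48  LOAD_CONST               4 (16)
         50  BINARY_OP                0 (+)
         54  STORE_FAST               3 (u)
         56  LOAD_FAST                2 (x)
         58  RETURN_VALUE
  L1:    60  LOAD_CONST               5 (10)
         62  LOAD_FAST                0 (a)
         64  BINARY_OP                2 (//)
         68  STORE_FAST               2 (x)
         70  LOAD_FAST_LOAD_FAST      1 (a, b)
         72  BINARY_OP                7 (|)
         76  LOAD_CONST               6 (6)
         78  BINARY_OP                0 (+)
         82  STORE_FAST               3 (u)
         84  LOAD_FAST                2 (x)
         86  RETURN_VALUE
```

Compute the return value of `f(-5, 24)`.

-2

LOAD_FAST_LOAD_FAST b,a → push 24,-5. Stack: [24, -5]
COMPARE_OP bool(<=) → 24 vs -5 = False. Stack: [False]
POP_JUMP_IF_FALSE → pop False; jump. Stack: []
LOAD_CONST → push 10. Stack: [10]
LOAD_FAST a → push -5. Stack: [10, -5]
BINARY_OP // → 10 // -5 = -2. Stack: [-2]
STORE_FAST x → x=-2. Stack: []
LOAD_FAST_LOAD_FAST a,b → push -5,24. Stack: [-5, 24]
BINARY_OP | → -5 | 24 = -5. Stack: [-5]
LOAD_CONST → push 6. Stack: [-5, 6]
BINARY_OP + → -5 + 6 = 1. Stack: [1]
STORE_FAST u → u=1. Stack: []
LOAD_FAST x → push -2. Stack: [-2]
RETURN_VALUE → return -2.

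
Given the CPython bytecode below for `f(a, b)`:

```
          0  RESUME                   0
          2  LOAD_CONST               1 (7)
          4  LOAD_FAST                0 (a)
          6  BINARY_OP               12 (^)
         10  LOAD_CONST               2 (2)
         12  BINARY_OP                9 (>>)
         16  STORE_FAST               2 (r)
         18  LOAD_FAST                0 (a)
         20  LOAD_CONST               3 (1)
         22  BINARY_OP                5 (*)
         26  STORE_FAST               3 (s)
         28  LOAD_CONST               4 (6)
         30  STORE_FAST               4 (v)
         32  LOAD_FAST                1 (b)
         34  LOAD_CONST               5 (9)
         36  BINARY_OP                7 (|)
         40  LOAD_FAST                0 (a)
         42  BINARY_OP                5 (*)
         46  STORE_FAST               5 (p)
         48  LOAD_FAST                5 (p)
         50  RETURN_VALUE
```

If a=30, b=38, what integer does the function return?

1410

LOAD_CONST → push 7. Stack: [7]
LOAD_FAST a → push 30. Stack: [7, 30]
BINARY_OP ^ → 7 ^ 30 = 25. Stack: [25]
LOAD_CONST → push 2. Stack: [25, 2]
BINARY_OP >> → 25 >> 2 = 6. Stack: [6]
STORE_FAST r → r=6. Stack: []
LOAD_FAST a → push 30. Stack: [30]
LOAD_CONST → push 1. Stack: [30, 1]
BINARY_OP * → 30 * 1 = 30. Stack: [30]
STORE_FAST s → s=30. Stack: []
LOAD_CONST → push 6. Stack: [6]
STORE_FAST v → v=6. Stack: []
LOAD_FAST b → push 38. Stack: [38]
LOAD_CONST → push 9. Stack: [38, 9]
BINARY_OP | → 38 | 9 = 47. Stack: [47]
LOAD_FAST a → push 30. Stack: [47, 30]
BINARY_OP * → 47 * 30 = 1410. Stack: [1410]
STORE_FAST p → p=1410. Stack: []
LOAD_FAST p → push 1410. Stack: [1410]
RETURN_VALUE → return 1410.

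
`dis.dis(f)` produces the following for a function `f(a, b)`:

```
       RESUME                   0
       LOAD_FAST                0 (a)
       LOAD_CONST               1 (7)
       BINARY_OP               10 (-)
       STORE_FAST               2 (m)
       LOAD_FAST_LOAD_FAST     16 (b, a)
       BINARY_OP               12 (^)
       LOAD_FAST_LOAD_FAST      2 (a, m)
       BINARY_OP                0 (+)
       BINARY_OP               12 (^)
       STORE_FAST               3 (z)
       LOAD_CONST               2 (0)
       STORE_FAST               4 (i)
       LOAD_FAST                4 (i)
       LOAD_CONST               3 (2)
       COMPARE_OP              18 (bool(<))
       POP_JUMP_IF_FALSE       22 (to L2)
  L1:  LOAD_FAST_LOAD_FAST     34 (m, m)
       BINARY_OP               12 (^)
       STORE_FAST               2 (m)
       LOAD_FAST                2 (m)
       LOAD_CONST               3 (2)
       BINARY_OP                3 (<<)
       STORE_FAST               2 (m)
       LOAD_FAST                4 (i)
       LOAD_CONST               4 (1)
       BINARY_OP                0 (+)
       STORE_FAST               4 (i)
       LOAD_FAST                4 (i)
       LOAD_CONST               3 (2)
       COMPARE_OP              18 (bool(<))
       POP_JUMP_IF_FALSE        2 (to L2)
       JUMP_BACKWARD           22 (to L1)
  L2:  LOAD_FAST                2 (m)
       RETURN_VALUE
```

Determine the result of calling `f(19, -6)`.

0

LOAD_FAST a → push 19. Stack: [19]
LOAD_CONST → push 7. Stack: [19, 7]
BINARY_OP - → 19 - 7 = 12. Stack: [12]
STORE_FAST m → m=12. Stack: []
LOAD_FAST_LOAD_FAST b,a → push -6,19. Stack: [-6, 19]
BINARY_OP ^ → -6 ^ 19 = -23. Stack: [-23]
LOAD_FAST_LOAD_FAST a,m → push 19,12. Stack: [-23, 19, 12]
BINARY_OP + → 19 + 12 = 31. Stack: [-23, 31]
BINARY_OP ^ → -23 ^ 31 = -10. Stack: [-10]
STORE_FAST z → z=-10. Stack: []
LOAD_CONST → push 0. Stack: [0]
STORE_FAST i → i=0. Stack: []
LOAD_FAST i → push 0. Stack: [0]
LOAD_CONST → push 2. Stack: [0, 2]
COMPARE_OP bool(<) → 0 vs 2 = True. Stack: [True]
POP_JUMP_IF_FALSE → pop True; no jump. Stack: []
LOAD_FAST_LOAD_FAST m,m → push 12,12. Stack: [12, 12]
BINARY_OP ^ → 12 ^ 12 = 0. Stack: [0]
STORE_FAST m → m=0. Stack: []
LOAD_FAST m → push 0. Stack: [0]
LOAD_CONST → push 2. Stack: [0, 2]
BINARY_OP << → 0 << 2 = 0. Stack: [0]
STORE_FAST m → m=0. Stack: []
LOAD_FAST i → push 0. Stack: [0]
LOAD_CONST → push 1. Stack: [0, 1]
BINARY_OP + → 0 + 1 = 1. Stack: [1]
STORE_FAST i → i=1. Stack: []
LOAD_FAST i → push 1. Stack: [1]
LOAD_CONST → push 2. Stack: [1, 2]
COMPARE_OP bool(<) → 1 vs 2 = True. Stack: [True]
POP_JUMP_IF_FALSE → pop True; no jump. Stack: []
LOAD_FAST_LOAD_FAST m,m → push 0,0. Stack: [0, 0]
BINARY_OP ^ → 0 ^ 0 = 0. Stack: [0]
STORE_FAST m → m=0. Stack: []
LOAD_FAST m → push 0. Stack: [0]
LOAD_CONST → push 2. Stack: [0, 2]
BINARY_OP << → 0 << 2 = 0. Stack: [0]
STORE_FAST m → m=0. Stack: []
LOAD_FAST i → push 1. Stack: [1]
LOAD_CONST → push 1. Stack: [1, 1]
BINARY_OP + → 1 + 1 = 2. Stack: [2]
STORE_FAST i → i=2. Stack: []
LOAD_FAST i → push 2. Stack: [2]
LOAD_CONST → push 2. Stack: [2, 2]
COMPARE_OP bool(<) → 2 vs 2 = False. Stack: [False]
POP_JUMP_IF_FALSE → pop False; jump. Stack: []
LOAD_FAST m → push 0. Stack: [0]
RETURN_VALUE → return 0.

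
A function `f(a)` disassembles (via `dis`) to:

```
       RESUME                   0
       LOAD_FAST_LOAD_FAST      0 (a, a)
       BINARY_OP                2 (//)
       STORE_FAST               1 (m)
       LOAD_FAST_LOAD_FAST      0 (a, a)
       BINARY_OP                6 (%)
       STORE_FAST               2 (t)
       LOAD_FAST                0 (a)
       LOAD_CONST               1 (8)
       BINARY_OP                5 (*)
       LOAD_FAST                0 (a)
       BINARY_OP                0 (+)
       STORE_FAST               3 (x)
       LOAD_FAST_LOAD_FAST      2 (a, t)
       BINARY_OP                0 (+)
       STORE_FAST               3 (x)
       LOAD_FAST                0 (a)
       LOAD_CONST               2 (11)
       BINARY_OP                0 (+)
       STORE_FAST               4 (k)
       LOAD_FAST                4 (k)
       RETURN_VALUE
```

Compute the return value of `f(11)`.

LOAD_FAST_LOAD_FAST a,a → push 11,11. Stack: [11, 11]
BINARY_OP // → 11 // 11 = 1. Stack: [1]
STORE_FAST m → m=1. Stack: []
LOAD_FAST_LOAD_FAST a,a → push 11,11. Stack: [11, 11]
BINARY_OP % → 11 % 11 = 0. Stack: [0]
STORE_FAST t → t=0. Stack: []
LOAD_FAST a → push 11. Stack: [11]
LOAD_CONST → push 8. Stack: [11, 8]
BINARY_OP * → 11 * 8 = 88. Stack: [88]
LOAD_FAST a → push 11. Stack: [88, 11]
BINARY_OP + → 88 + 11 = 99. Stack: [99]
STORE_FAST x → x=99. Stack: []
LOAD_FAST_LOAD_FAST a,t → push 11,0. Stack: [11, 0]
BINARY_OP + → 11 + 0 = 11. Stack: [11]
STORE_FAST x → x=11. Stack: []
LOAD_FAST a → push 11. Stack: [11]
LOAD_CONST → push 11. Stack: [11, 11]
BINARY_OP + → 11 + 11 = 22. Stack: [22]
STORE_FAST k → k=22. Stack: []
LOAD_FAST k → push 22. Stack: [22]
RETURN_VALUE → return 22.

22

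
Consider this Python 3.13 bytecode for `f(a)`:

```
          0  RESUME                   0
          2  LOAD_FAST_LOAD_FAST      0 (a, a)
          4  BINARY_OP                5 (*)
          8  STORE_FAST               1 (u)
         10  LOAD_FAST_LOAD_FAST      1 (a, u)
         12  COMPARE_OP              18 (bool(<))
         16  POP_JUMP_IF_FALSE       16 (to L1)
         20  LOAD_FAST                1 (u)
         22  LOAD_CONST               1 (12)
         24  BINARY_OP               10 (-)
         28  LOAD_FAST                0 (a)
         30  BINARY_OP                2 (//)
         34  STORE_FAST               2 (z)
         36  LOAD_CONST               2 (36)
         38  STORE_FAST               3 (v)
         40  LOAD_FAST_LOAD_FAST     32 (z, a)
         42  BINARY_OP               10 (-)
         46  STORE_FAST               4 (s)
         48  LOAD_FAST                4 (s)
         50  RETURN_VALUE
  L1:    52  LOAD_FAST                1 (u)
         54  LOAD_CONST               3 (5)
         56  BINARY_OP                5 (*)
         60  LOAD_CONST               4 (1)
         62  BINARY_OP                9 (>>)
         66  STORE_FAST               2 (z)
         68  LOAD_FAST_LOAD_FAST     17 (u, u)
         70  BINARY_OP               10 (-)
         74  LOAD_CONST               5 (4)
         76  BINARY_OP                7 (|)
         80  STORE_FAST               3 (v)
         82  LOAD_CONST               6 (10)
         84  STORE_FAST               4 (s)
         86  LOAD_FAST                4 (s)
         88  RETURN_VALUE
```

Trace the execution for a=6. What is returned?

-2

LOAD_FAST_LOAD_FAST a,a → push 6,6. Stack: [6, 6]
BINARY_OP * → 6 * 6 = 36. Stack: [36]
STORE_FAST u → u=36. Stack: []
LOAD_FAST_LOAD_FAST a,u → push 6,36. Stack: [6, 36]
COMPARE_OP bool(<) → 6 vs 36 = True. Stack: [True]
POP_JUMP_IF_FALSE → pop True; no jump. Stack: []
LOAD_FAST u → push 36. Stack: [36]
LOAD_CONST → push 12. Stack: [36, 12]
BINARY_OP - → 36 - 12 = 24. Stack: [24]
LOAD_FAST a → push 6. Stack: [24, 6]
BINARY_OP // → 24 // 6 = 4. Stack: [4]
STORE_FAST z → z=4. Stack: []
LOAD_CONST → push 36. Stack: [36]
STORE_FAST v → v=36. Stack: []
LOAD_FAST_LOAD_FAST z,a → push 4,6. Stack: [4, 6]
BINARY_OP - → 4 - 6 = -2. Stack: [-2]
STORE_FAST s → s=-2. Stack: []
LOAD_FAST s → push -2. Stack: [-2]
RETURN_VALUE → return -2.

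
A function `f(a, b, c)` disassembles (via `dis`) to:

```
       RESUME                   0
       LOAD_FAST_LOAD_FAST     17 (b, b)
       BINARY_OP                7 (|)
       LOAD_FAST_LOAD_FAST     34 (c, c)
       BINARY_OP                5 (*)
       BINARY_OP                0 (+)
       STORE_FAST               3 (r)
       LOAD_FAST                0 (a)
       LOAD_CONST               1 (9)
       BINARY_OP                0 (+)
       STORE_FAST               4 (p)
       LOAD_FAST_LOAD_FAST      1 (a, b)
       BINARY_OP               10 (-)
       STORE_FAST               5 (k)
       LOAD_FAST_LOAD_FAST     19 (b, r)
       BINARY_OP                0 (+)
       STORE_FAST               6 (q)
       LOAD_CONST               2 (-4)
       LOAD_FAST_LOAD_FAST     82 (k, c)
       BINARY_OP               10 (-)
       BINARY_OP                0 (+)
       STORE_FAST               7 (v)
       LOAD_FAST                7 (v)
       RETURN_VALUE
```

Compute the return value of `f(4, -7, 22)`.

LOAD_FAST_LOAD_FAST b,b → push -7,-7. Stack: [-7, -7]
BINARY_OP | → -7 | -7 = -7. Stack: [-7]
LOAD_FAST_LOAD_FAST c,c → push 22,22. Stack: [-7, 22, 22]
BINARY_OP * → 22 * 22 = 484. Stack: [-7, 484]
BINARY_OP + → -7 + 484 = 477. Stack: [477]
STORE_FAST r → r=477. Stack: []
LOAD_FAST a → push 4. Stack: [4]
LOAD_CONST → push 9. Stack: [4, 9]
BINARY_OP + → 4 + 9 = 13. Stack: [13]
STORE_FAST p → p=13. Stack: []
LOAD_FAST_LOAD_FAST a,b → push 4,-7. Stack: [4, -7]
BINARY_OP - → 4 - -7 = 11. Stack: [11]
STORE_FAST k → k=11. Stack: []
LOAD_FAST_LOAD_FAST b,r → push -7,477. Stack: [-7, 477]
BINARY_OP + → -7 + 477 = 470. Stack: [470]
STORE_FAST q → q=470. Stack: []
LOAD_CONST → push -4. Stack: [-4]
LOAD_FAST_LOAD_FAST k,c → push 11,22. Stack: [-4, 11, 22]
BINARY_OP - → 11 - 22 = -11. Stack: [-4, -11]
BINARY_OP + → -4 + -11 = -15. Stack: [-15]
STORE_FAST v → v=-15. Stack: []
LOAD_FAST v → push -15. Stack: [-15]
RETURN_VALUE → return -15.

-15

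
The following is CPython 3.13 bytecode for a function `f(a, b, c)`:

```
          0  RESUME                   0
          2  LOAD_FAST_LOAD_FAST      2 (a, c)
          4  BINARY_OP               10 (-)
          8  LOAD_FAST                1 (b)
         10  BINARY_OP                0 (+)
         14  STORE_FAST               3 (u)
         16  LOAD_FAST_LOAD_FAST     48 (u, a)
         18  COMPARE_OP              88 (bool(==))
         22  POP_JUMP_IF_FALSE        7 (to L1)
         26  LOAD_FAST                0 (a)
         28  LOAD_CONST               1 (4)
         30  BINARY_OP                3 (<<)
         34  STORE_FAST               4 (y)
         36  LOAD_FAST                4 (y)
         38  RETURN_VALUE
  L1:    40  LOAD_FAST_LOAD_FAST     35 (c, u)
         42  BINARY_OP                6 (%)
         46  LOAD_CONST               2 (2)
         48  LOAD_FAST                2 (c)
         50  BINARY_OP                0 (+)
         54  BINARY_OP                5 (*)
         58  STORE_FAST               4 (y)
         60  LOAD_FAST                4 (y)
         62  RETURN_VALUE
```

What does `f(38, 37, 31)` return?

1023

LOAD_FAST_LOAD_FAST a,c → push 38,31. Stack: [38, 31]
BINARY_OP - → 38 - 31 = 7. Stack: [7]
LOAD_FAST b → push 37. Stack: [7, 37]
BINARY_OP + → 7 + 37 = 44. Stack: [44]
STORE_FAST u → u=44. Stack: []
LOAD_FAST_LOAD_FAST u,a → push 44,38. Stack: [44, 38]
COMPARE_OP bool(==) → 44 vs 38 = False. Stack: [False]
POP_JUMP_IF_FALSE → pop False; jump. Stack: []
LOAD_FAST_LOAD_FAST c,u → push 31,44. Stack: [31, 44]
BINARY_OP % → 31 % 44 = 31. Stack: [31]
LOAD_CONST → push 2. Stack: [31, 2]
LOAD_FAST c → push 31. Stack: [31, 2, 31]
BINARY_OP + → 2 + 31 = 33. Stack: [31, 33]
BINARY_OP * → 31 * 33 = 1023. Stack: [1023]
STORE_FAST y → y=1023. Stack: []
LOAD_FAST y → push 1023. Stack: [1023]
RETURN_VALUE → return 1023.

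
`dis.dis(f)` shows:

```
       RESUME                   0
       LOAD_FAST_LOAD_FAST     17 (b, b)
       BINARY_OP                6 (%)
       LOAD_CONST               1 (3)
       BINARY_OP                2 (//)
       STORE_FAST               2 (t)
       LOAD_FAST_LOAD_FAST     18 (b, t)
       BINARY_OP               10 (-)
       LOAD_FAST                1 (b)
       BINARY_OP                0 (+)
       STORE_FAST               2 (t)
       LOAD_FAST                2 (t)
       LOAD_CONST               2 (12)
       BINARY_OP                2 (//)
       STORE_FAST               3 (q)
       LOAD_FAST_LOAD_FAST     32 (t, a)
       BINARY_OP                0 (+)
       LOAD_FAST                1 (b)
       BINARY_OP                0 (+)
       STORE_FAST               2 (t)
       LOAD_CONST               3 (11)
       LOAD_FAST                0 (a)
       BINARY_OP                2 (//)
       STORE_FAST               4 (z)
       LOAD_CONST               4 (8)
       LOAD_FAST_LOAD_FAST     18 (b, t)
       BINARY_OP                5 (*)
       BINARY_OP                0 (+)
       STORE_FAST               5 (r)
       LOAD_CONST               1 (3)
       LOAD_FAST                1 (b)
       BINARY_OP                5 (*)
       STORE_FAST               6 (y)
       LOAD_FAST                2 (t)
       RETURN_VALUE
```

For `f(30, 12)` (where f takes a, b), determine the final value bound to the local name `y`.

36

LOAD_FAST_LOAD_FAST b,b → push 12,12. Stack: [12, 12]
BINARY_OP % → 12 % 12 = 0. Stack: [0]
LOAD_CONST → push 3. Stack: [0, 3]
BINARY_OP // → 0 // 3 = 0. Stack: [0]
STORE_FAST t → t=0. Stack: []
LOAD_FAST_LOAD_FAST b,t → push 12,0. Stack: [12, 0]
BINARY_OP - → 12 - 0 = 12. Stack: [12]
LOAD_FAST b → push 12. Stack: [12, 12]
BINARY_OP + → 12 + 12 = 24. Stack: [24]
STORE_FAST t → t=24. Stack: []
LOAD_FAST t → push 24. Stack: [24]
LOAD_CONST → push 12. Stack: [24, 12]
BINARY_OP // → 24 // 12 = 2. Stack: [2]
STORE_FAST q → q=2. Stack: []
LOAD_FAST_LOAD_FAST t,a → push 24,30. Stack: [24, 30]
BINARY_OP + → 24 + 30 = 54. Stack: [54]
LOAD_FAST b → push 12. Stack: [54, 12]
BINARY_OP + → 54 + 12 = 66. Stack: [66]
STORE_FAST t → t=66. Stack: []
LOAD_CONST → push 11. Stack: [11]
LOAD_FAST a → push 30. Stack: [11, 30]
BINARY_OP // → 11 // 30 = 0. Stack: [0]
STORE_FAST z → z=0. Stack: []
LOAD_CONST → push 8. Stack: [8]
LOAD_FAST_LOAD_FAST b,t → push 12,66. Stack: [8, 12, 66]
BINARY_OP * → 12 * 66 = 792. Stack: [8, 792]
BINARY_OP + → 8 + 792 = 800. Stack: [800]
STORE_FAST r → r=800. Stack: []
LOAD_CONST → push 3. Stack: [3]
LOAD_FAST b → push 12. Stack: [3, 12]
BINARY_OP * → 3 * 12 = 36. Stack: [36]
STORE_FAST y → y=36. Stack: []
LOAD_FAST t → push 66. Stack: [66]
RETURN_VALUE → return 66.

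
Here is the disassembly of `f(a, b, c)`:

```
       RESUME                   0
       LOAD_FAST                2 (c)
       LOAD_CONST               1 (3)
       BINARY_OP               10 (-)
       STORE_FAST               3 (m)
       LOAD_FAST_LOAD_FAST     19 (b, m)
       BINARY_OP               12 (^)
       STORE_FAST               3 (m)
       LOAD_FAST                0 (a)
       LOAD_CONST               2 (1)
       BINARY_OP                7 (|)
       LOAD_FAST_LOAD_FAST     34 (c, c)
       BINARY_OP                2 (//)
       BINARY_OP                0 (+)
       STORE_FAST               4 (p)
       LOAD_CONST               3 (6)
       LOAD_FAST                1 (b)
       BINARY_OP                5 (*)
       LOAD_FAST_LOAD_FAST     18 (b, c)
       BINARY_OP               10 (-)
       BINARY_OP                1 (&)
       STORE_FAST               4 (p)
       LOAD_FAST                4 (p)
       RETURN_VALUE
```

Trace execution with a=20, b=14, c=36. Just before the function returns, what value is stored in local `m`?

LOAD_FAST c → push 36. Stack: [36]
LOAD_CONST → push 3. Stack: [36, 3]
BINARY_OP - → 36 - 3 = 33. Stack: [33]
STORE_FAST m → m=33. Stack: []
LOAD_FAST_LOAD_FAST b,m → push 14,33. Stack: [14, 33]
BINARY_OP ^ → 14 ^ 33 = 47. Stack: [47]
STORE_FAST m → m=47. Stack: []
LOAD_FAST a → push 20. Stack: [20]
LOAD_CONST → push 1. Stack: [20, 1]
BINARY_OP | → 20 | 1 = 21. Stack: [21]
LOAD_FAST_LOAD_FAST c,c → push 36,36. Stack: [21, 36, 36]
BINARY_OP // → 36 // 36 = 1. Stack: [21, 1]
BINARY_OP + → 21 + 1 = 22. Stack: [22]
STORE_FAST p → p=22. Stack: []
LOAD_CONST → push 6. Stack: [6]
LOAD_FAST b → push 14. Stack: [6, 14]
BINARY_OP * → 6 * 14 = 84. Stack: [84]
LOAD_FAST_LOAD_FAST b,c → push 14,36. Stack: [84, 14, 36]
BINARY_OP - → 14 - 36 = -22. Stack: [84, -22]
BINARY_OP & → 84 & -22 = 64. Stack: [64]
STORE_FAST p → p=64. Stack: []
LOAD_FAST p → push 64. Stack: [64]
RETURN_VALUE → return 64.

47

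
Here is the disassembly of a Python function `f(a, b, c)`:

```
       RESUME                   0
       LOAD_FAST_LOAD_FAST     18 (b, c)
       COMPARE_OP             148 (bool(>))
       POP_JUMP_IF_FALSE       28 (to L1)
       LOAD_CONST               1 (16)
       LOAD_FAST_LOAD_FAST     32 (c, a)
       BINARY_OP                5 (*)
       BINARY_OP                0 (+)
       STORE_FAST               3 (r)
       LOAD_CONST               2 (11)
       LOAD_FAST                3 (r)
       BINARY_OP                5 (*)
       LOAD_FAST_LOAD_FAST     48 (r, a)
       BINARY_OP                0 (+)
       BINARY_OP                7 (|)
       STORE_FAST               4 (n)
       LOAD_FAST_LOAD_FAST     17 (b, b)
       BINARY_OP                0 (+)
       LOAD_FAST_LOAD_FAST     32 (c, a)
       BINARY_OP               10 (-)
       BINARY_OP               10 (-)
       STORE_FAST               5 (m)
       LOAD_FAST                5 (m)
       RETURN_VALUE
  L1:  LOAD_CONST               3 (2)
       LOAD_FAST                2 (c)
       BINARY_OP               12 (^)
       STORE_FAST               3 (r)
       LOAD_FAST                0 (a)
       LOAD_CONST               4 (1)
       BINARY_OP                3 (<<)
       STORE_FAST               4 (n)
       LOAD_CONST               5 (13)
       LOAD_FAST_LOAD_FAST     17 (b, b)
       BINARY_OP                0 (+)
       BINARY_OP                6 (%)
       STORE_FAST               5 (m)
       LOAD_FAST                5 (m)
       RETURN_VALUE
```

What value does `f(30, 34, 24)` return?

74

LOAD_FAST_LOAD_FAST b,c → push 34,24. Stack: [34, 24]
COMPARE_OP bool(>) → 34 vs 24 = True. Stack: [True]
POP_JUMP_IF_FALSE → pop True; no jump. Stack: []
LOAD_CONST → push 16. Stack: [16]
LOAD_FAST_LOAD_FAST c,a → push 24,30. Stack: [16, 24, 30]
BINARY_OP * → 24 * 30 = 720. Stack: [16, 720]
BINARY_OP + → 16 + 720 = 736. Stack: [736]
STORE_FAST r → r=736. Stack: []
LOAD_CONST → push 11. Stack: [11]
LOAD_FAST r → push 736. Stack: [11, 736]
BINARY_OP * → 11 * 736 = 8096. Stack: [8096]
LOAD_FAST_LOAD_FAST r,a → push 736,30. Stack: [8096, 736, 30]
BINARY_OP + → 736 + 30 = 766. Stack: [8096, 766]
BINARY_OP | → 8096 | 766 = 8190. Stack: [8190]
STORE_FAST n → n=8190. Stack: []
LOAD_FAST_LOAD_FAST b,b → push 34,34. Stack: [34, 34]
BINARY_OP + → 34 + 34 = 68. Stack: [68]
LOAD_FAST_LOAD_FAST c,a → push 24,30. Stack: [68, 24, 30]
BINARY_OP - → 24 - 30 = -6. Stack: [68, -6]
BINARY_OP - → 68 - -6 = 74. Stack: [74]
STORE_FAST m → m=74. Stack: []
LOAD_FAST m → push 74. Stack: [74]
RETURN_VALUE → return 74.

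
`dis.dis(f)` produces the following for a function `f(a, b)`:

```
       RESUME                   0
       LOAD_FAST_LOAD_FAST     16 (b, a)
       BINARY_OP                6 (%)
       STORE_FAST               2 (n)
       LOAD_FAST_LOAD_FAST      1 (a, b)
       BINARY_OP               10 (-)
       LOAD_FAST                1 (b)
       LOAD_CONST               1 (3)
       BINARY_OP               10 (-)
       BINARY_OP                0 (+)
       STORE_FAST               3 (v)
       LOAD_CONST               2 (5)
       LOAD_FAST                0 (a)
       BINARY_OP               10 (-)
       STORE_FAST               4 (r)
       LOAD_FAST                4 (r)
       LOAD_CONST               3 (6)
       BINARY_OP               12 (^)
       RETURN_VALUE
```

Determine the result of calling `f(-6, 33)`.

LOAD_FAST_LOAD_FAST b,a → push 33,-6. Stack: [33, -6]
BINARY_OP % → 33 % -6 = -3. Stack: [-3]
STORE_FAST n → n=-3. Stack: []
LOAD_FAST_LOAD_FAST a,b → push -6,33. Stack: [-6, 33]
BINARY_OP - → -6 - 33 = -39. Stack: [-39]
LOAD_FAST b → push 33. Stack: [-39, 33]
LOAD_CONST → push 3. Stack: [-39, 33, 3]
BINARY_OP - → 33 - 3 = 30. Stack: [-39, 30]
BINARY_OP + → -39 + 30 = -9. Stack: [-9]
STORE_FAST v → v=-9. Stack: []
LOAD_CONST → push 5. Stack: [5]
LOAD_FAST a → push -6. Stack: [5, -6]
BINARY_OP - → 5 - -6 = 11. Stack: [11]
STORE_FAST r → r=11. Stack: []
LOAD_FAST r → push 11. Stack: [11]
LOAD_CONST → push 6. Stack: [11, 6]
BINARY_OP ^ → 11 ^ 6 = 13. Stack: [13]
RETURN_VALUE → return 13.

13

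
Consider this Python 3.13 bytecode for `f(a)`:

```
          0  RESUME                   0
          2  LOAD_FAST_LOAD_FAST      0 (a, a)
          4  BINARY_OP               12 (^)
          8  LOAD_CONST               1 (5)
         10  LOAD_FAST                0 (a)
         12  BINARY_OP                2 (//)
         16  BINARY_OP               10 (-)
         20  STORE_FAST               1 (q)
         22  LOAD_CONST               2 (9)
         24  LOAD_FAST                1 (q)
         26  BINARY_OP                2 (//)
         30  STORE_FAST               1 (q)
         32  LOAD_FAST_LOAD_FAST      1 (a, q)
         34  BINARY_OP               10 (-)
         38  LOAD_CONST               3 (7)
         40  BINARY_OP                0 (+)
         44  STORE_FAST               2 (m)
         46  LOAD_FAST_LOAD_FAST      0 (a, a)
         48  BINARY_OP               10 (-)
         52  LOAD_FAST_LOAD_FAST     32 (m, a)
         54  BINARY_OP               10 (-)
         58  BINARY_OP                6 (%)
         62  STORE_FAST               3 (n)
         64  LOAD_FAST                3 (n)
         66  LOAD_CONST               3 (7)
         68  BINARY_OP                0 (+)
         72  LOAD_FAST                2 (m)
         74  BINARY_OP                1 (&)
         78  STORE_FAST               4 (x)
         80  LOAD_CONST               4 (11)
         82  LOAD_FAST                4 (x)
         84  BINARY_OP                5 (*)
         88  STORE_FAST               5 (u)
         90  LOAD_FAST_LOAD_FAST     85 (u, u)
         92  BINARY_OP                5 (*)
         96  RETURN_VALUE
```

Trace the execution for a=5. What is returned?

3025

LOAD_FAST_LOAD_FAST a,a → push 5,5. Stack: [5, 5]
BINARY_OP ^ → 5 ^ 5 = 0. Stack: [0]
LOAD_CONST → push 5. Stack: [0, 5]
LOAD_FAST a → push 5. Stack: [0, 5, 5]
BINARY_OP // → 5 // 5 = 1. Stack: [0, 1]
BINARY_OP - → 0 - 1 = -1. Stack: [-1]
STORE_FAST q → q=-1. Stack: []
LOAD_CONST → push 9. Stack: [9]
LOAD_FAST q → push -1. Stack: [9, -1]
BINARY_OP // → 9 // -1 = -9. Stack: [-9]
STORE_FAST q → q=-9. Stack: []
LOAD_FAST_LOAD_FAST a,q → push 5,-9. Stack: [5, -9]
BINARY_OP - → 5 - -9 = 14. Stack: [14]
LOAD_CONST → push 7. Stack: [14, 7]
BINARY_OP + → 14 + 7 = 21. Stack: [21]
STORE_FAST m → m=21. Stack: []
LOAD_FAST_LOAD_FAST a,a → push 5,5. Stack: [5, 5]
BINARY_OP - → 5 - 5 = 0. Stack: [0]
LOAD_FAST_LOAD_FAST m,a → push 21,5. Stack: [0, 21, 5]
BINARY_OP - → 21 - 5 = 16. Stack: [0, 16]
BINARY_OP % → 0 % 16 = 0. Stack: [0]
STORE_FAST n → n=0. Stack: []
LOAD_FAST n → push 0. Stack: [0]
LOAD_CONST → push 7. Stack: [0, 7]
BINARY_OP + → 0 + 7 = 7. Stack: [7]
LOAD_FAST m → push 21. Stack: [7, 21]
BINARY_OP & → 7 & 21 = 5. Stack: [5]
STORE_FAST x → x=5. Stack: []
LOAD_CONST → push 11. Stack: [11]
LOAD_FAST x → push 5. Stack: [11, 5]
BINARY_OP * → 11 * 5 = 55. Stack: [55]
STORE_FAST u → u=55. Stack: []
LOAD_FAST_LOAD_FAST u,u → push 55,55. Stack: [55, 55]
BINARY_OP * → 55 * 55 = 3025. Stack: [3025]
RETURN_VALUE → return 3025.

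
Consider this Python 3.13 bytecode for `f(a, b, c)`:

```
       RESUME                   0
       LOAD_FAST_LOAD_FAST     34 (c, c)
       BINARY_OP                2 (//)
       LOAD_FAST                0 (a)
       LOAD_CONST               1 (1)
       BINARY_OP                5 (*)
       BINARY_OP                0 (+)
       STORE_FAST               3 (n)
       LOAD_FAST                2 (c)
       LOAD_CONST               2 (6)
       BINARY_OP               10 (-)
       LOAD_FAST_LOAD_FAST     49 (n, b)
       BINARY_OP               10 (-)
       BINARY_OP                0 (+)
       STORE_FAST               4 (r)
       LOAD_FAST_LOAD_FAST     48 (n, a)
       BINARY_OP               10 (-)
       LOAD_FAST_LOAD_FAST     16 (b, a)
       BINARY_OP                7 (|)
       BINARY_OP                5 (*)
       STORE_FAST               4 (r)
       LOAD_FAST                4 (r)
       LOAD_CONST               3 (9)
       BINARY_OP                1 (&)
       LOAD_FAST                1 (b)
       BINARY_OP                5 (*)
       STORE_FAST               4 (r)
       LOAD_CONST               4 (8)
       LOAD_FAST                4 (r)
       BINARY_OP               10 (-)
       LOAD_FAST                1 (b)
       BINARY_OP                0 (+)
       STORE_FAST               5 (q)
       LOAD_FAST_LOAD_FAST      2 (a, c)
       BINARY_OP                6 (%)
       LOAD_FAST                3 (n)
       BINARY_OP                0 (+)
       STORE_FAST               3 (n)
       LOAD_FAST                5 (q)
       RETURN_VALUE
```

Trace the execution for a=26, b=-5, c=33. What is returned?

48

LOAD_FAST_LOAD_FAST c,c → push 33,33. Stack: [33, 33]
BINARY_OP // → 33 // 33 = 1. Stack: [1]
LOAD_FAST a → push 26. Stack: [1, 26]
LOAD_CONST → push 1. Stack: [1, 26, 1]
BINARY_OP * → 26 * 1 = 26. Stack: [1, 26]
BINARY_OP + → 1 + 26 = 27. Stack: [27]
STORE_FAST n → n=27. Stack: []
LOAD_FAST c → push 33. Stack: [33]
LOAD_CONST → push 6. Stack: [33, 6]
BINARY_OP - → 33 - 6 = 27. Stack: [27]
LOAD_FAST_LOAD_FAST n,b → push 27,-5. Stack: [27, 27, -5]
BINARY_OP - → 27 - -5 = 32. Stack: [27, 32]
BINARY_OP + → 27 + 32 = 59. Stack: [59]
STORE_FAST r → r=59. Stack: []
LOAD_FAST_LOAD_FAST n,a → push 27,26. Stack: [27, 26]
BINARY_OP - → 27 - 26 = 1. Stack: [1]
LOAD_FAST_LOAD_FAST b,a → push -5,26. Stack: [1, -5, 26]
BINARY_OP | → -5 | 26 = -5. Stack: [1, -5]
BINARY_OP * → 1 * -5 = -5. Stack: [-5]
STORE_FAST r → r=-5. Stack: []
LOAD_FAST r → push -5. Stack: [-5]
LOAD_CONST → push 9. Stack: [-5, 9]
BINARY_OP & → -5 & 9 = 9. Stack: [9]
LOAD_FAST b → push -5. Stack: [9, -5]
BINARY_OP * → 9 * -5 = -45. Stack: [-45]
STORE_FAST r → r=-45. Stack: []
LOAD_CONST → push 8. Stack: [8]
LOAD_FAST r → push -45. Stack: [8, -45]
BINARY_OP - → 8 - -45 = 53. Stack: [53]
LOAD_FAST b → push -5. Stack: [53, -5]
BINARY_OP + → 53 + -5 = 48. Stack: [48]
STORE_FAST q → q=48. Stack: []
LOAD_FAST_LOAD_FAST a,c → push 26,33. Stack: [26, 33]
BINARY_OP % → 26 % 33 = 26. Stack: [26]
LOAD_FAST n → push 27. Stack: [26, 27]
BINARY_OP + → 26 + 27 = 53. Stack: [53]
STORE_FAST n → n=53. Stack: []
LOAD_FAST q → push 48. Stack: [48]
RETURN_VALUE → return 48.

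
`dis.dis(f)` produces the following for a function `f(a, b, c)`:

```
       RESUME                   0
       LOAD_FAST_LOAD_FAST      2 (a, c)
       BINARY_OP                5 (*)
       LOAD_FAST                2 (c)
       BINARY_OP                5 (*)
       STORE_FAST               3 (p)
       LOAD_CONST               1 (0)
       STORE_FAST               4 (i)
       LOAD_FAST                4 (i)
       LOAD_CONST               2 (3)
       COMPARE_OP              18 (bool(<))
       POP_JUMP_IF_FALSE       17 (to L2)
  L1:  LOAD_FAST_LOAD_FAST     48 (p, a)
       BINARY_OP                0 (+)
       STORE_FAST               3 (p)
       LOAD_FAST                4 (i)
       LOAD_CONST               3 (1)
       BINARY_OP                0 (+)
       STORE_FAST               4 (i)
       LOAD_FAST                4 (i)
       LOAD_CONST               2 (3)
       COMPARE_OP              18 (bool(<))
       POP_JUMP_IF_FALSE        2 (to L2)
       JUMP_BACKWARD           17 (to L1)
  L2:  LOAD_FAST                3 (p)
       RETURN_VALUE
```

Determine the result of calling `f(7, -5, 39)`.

10668

LOAD_FAST_LOAD_FAST a,c → push 7,39. Stack: [7, 39]
BINARY_OP * → 7 * 39 = 273. Stack: [273]
LOAD_FAST c → push 39. Stack: [273, 39]
BINARY_OP * → 273 * 39 = 10647. Stack: [10647]
STORE_FAST p → p=10647. Stack: []
LOAD_CONST → push 0. Stack: [0]
STORE_FAST i → i=0. Stack: []
LOAD_FAST i → push 0. Stack: [0]
LOAD_CONST → push 3. Stack: [0, 3]
COMPARE_OP bool(<) → 0 vs 3 = True. Stack: [True]
POP_JUMP_IF_FALSE → pop True; no jump. Stack: []
LOAD_FAST_LOAD_FAST p,a → push 10647,7. Stack: [10647, 7]
BINARY_OP + → 10647 + 7 = 10654. Stack: [10654]
STORE_FAST p → p=10654. Stack: []
LOAD_FAST i → push 0. Stack: [0]
LOAD_CONST → push 1. Stack: [0, 1]
BINARY_OP + → 0 + 1 = 1. Stack: [1]
STORE_FAST i → i=1. Stack: []
LOAD_FAST i → push 1. Stack: [1]
LOAD_CONST → push 3. Stack: [1, 3]
COMPARE_OP bool(<) → 1 vs 3 = True. Stack: [True]
POP_JUMP_IF_FALSE → pop True; no jump. Stack: []
LOAD_FAST_LOAD_FAST p,a → push 10654,7. Stack: [10654, 7]
BINARY_OP + → 10654 + 7 = 10661. Stack: [10661]
STORE_FAST p → p=10661. Stack: []
LOAD_FAST i → push 1. Stack: [1]
LOAD_CONST → push 1. Stack: [1, 1]
BINARY_OP + → 1 + 1 = 2. Stack: [2]
STORE_FAST i → i=2. Stack: []
LOAD_FAST i → push 2. Stack: [2]
LOAD_CONST → push 3. Stack: [2, 3]
COMPARE_OP bool(<) → 2 vs 3 = True. Stack: [True]
POP_JUMP_IF_FALSE → pop True; no jump. Stack: []
LOAD_FAST_LOAD_FAST p,a → push 10661,7. Stack: [10661, 7]
BINARY_OP + → 10661 + 7 = 10668. Stack: [10668]
STORE_FAST p → p=10668. Stack: []
LOAD_FAST i → push 2. Stack: [2]
LOAD_CONST → push 1. Stack: [2, 1]
BINARY_OP + → 2 + 1 = 3. Stack: [3]
STORE_FAST i → i=3. Stack: []
LOAD_FAST i → push 3. Stack: [3]
LOAD_CONST → push 3. Stack: [3, 3]
COMPARE_OP bool(<) → 3 vs 3 = False. Stack: [False]
POP_JUMP_IF_FALSE → pop False; jump. Stack: []
LOAD_FAST p → push 10668. Stack: [10668]
RETURN_VALUE → return 10668.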